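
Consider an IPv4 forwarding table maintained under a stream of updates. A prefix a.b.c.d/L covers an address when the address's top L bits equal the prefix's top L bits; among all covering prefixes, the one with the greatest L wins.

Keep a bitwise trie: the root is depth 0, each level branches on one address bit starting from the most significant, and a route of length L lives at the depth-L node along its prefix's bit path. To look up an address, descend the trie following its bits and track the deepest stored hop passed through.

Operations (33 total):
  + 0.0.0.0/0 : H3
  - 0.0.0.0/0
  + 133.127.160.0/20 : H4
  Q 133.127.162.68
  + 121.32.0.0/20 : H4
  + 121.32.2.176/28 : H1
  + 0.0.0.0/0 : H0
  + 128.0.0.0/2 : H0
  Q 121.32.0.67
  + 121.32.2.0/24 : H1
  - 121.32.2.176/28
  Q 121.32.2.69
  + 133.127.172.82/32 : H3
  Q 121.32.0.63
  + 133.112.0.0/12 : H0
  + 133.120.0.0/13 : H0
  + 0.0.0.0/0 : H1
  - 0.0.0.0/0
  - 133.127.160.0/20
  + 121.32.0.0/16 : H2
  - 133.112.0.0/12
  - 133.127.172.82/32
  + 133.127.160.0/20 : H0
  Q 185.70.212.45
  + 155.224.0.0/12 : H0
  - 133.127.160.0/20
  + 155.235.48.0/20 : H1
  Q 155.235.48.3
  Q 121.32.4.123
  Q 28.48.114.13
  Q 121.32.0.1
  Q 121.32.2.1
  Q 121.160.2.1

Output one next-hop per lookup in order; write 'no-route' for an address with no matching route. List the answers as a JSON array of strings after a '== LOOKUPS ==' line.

Process each operation:
  add 0.0.0.0/0 -> H3 at depth 0
  - 0.0.0.0/0 clear@0
  add 133.127.160.0/20 -> H4 at depth 20
  lookup 133.127.162.68: bits 10000101011111111010 walk d0:-→d1:-→d2:-→d3:-→d4:-→d5:-→d6:-→d7:-→d8:-→d9:-→d10:-→d11:-→d12:-→d13:-→d14:-→d15:-→d16:-→d17:-→d18:-→d19:-→d20:H4 -> H4
  add 121.32.0.0/20 -> H4 at depth 20
  add 121.32.2.176/28 -> H1 at depth 28
  add 0.0.0.0/0 -> H0 at depth 0
  add 128.0.0.0/2 -> H0 at depth 2
  lookup 121.32.0.67: bits 0111100100100000000000 walk d0:H0→d1:-→d2:-→d3:-→d4:-→d5:-→d6:-→d7:-→d8:-→d9:-→d10:-→d11:-→d12:-→d13:-→d14:-→d15:-→d16:-→d17:-→d18:-→d19:-→d20:H4→d21:-→d22:- -> H4
  add 121.32.2.0/24 -> H1 at depth 24
  - 121.32.2.176/28 clear@28
  lookup 121.32.2.69: bits 011110010010000000000010 walk d0:H0→d1:-→d2:-→d3:-→d4:-→d5:-→d6:-→d7:-→d8:-→d9:-→d10:-→d11:-→d12:-→d13:-→d14:-→d15:-→d16:-→d17:-→d18:-→d19:-→d20:H4→d21:-→d22:-→d23:-→d24:H1 -> H1
  add 133.127.172.82/32 -> H3 at depth 32
  lookup 121.32.0.63: bits 0111100100100000000000 walk d0:H0→d1:-→d2:-→d3:-→d4:-→d5:-→d6:-→d7:-→d8:-→d9:-→d10:-→d11:-→d12:-→d13:-→d14:-→d15:-→d16:-→d17:-→d18:-→d19:-→d20:H4→d21:-→d22:- -> H4
  add 133.112.0.0/12 -> H0 at depth 12
  add 133.120.0.0/13 -> H0 at depth 13
  add 0.0.0.0/0 -> H1 at depth 0
  - 0.0.0.0/0 clear@0
  - 133.127.160.0/20 clear@20
  add 121.32.0.0/16 -> H2 at depth 16
  - 133.112.0.0/12 clear@12
  - 133.127.172.82/32 clear@32
  add 133.127.160.0/20 -> H0 at depth 20
  lookup 185.70.212.45: bits 10 walk d0:-→d1:-→d2:H0 -> H0
  add 155.224.0.0/12 -> H0 at depth 12
  - 133.127.160.0/20 clear@20
  add 155.235.48.0/20 -> H1 at depth 20
  lookup 155.235.48.3: bits 10011011111010110011 walk d0:-→d1:-→d2:H0→d3:-→d4:-→d5:-→d6:-→d7:-→d8:-→d9:-→d10:-→d11:-→d12:H0→d13:-→d14:-→d15:-→d16:-→d17:-→d18:-→d19:-→d20:H1 -> H1
  lookup 121.32.4.123: bits 011110010010000000000 walk d0:-→d1:-→d2:-→d3:-→d4:-→d5:-→d6:-→d7:-→d8:-→d9:-→d10:-→d11:-→d12:-→d13:-→d14:-→d15:-→d16:H2→d17:-→d18:-→d19:-→d20:H4→d21:- -> H4
  lookup 28.48.114.13: bits 0 walk d0:-→d1:- -> no-route
  lookup 121.32.0.1: bits 0111100100100000000000 walk d0:-→d1:-→d2:-→d3:-→d4:-→d5:-→d6:-→d7:-→d8:-→d9:-→d10:-→d11:-→d12:-→d13:-→d14:-→d15:-→d16:H2→d17:-→d18:-→d19:-→d20:H4→d21:-→d22:- -> H4
  lookup 121.32.2.1: bits 011110010010000000000010 walk d0:-→d1:-→d2:-→d3:-→d4:-→d5:-→d6:-→d7:-→d8:-→d9:-→d10:-→d11:-→d12:-→d13:-→d14:-→d15:-→d16:H2→d17:-→d18:-→d19:-→d20:H4→d21:-→d22:-→d23:-→d24:H1 -> H1
  lookup 121.160.2.1: bits 01111001 walk d0:-→d1:-→d2:-→d3:-→d4:-→d5:-→d6:-→d7:-→d8:- -> no-route

== LOOKUPS ==
["H4","H4","H1","H4","H0","H1","H4","no-route","H4","H1","no-route"]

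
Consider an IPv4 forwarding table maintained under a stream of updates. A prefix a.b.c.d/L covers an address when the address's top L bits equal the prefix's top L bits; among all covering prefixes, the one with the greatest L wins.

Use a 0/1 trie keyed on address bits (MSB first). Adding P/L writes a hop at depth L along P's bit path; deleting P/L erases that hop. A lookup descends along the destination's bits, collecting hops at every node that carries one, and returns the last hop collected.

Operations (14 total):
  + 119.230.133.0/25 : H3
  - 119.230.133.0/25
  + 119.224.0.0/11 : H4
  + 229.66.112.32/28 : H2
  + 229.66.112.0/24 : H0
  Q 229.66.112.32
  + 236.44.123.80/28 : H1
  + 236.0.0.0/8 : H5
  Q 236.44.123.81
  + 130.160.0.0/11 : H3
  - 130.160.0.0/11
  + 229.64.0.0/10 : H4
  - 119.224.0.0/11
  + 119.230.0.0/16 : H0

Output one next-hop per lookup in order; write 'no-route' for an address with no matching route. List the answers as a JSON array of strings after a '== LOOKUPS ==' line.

Trace:
  + 119.230.133.0/25 (H3) depth=25
  del 119.230.133.0/25 (clear depth 25)
  + 119.224.0.0/11 (H4) depth=11
  + 229.66.112.32/28 (H2) depth=28
  + 229.66.112.0/24 (H0) depth=24
  ? 229.66.112.32  path d0:-→d1:-→d2:-→d3:-→d4:-→d5:-→d6:-→d7:-→d8:-→d9:-→d10:-→d11:-→d12:-→d13:-→d14:-→d15:-→d16:-→d17:-→d18:-→d19:-→d20:-→d21:-→d22:-→d23:-→d24:H0→d25:-→d26:-→d27:-→d28:H2  best=H2
  + 236.44.123.80/28 (H1) depth=28
  + 236.0.0.0/8 (H5) depth=8
  ? 236.44.123.81  path d0:-→d1:-→d2:-→d3:-→d4:-→d5:-→d6:-→d7:-→d8:H5→d9:-→d10:-→d11:-→d12:-→d13:-→d14:-→d15:-→d16:-→d17:-→d18:-→d19:-→d20:-→d21:-→d22:-→d23:-→d24:-→d25:-→d26:-→d27:-→d28:H1  best=H1
  + 130.160.0.0/11 (H3) depth=11
  del 130.160.0.0/11 (clear depth 11)
  + 229.64.0.0/10 (H4) depth=10
  del 119.224.0.0/11 (clear depth 11)
  + 119.230.0.0/16 (H0) depth=16

== LOOKUPS ==
["H2","H1"]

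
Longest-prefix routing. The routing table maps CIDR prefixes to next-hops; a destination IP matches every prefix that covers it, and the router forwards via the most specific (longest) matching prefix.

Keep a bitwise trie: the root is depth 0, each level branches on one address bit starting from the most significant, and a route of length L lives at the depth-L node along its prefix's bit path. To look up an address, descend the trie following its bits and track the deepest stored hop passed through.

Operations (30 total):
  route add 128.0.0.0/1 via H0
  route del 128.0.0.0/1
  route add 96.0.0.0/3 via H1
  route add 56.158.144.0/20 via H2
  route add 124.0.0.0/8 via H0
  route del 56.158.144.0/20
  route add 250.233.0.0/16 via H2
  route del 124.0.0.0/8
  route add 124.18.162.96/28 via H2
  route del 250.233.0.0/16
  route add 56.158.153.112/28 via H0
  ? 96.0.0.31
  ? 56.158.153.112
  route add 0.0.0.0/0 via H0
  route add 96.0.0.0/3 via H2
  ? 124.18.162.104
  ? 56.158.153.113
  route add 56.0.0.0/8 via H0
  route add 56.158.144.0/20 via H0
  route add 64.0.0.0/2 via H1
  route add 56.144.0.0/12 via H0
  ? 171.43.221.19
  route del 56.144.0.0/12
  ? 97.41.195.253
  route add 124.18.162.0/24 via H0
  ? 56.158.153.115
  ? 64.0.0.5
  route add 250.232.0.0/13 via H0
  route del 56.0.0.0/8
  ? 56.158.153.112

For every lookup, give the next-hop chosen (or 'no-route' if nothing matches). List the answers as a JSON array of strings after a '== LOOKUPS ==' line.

Trace:
  + 128.0.0.0/1 (H0) depth=1
  del 128.0.0.0/1 (clear depth 1)
  + 96.0.0.0/3 (H1) depth=3
  + 56.158.144.0/20 (H2) depth=20
  + 124.0.0.0/8 (H0) depth=8
  del 56.158.144.0/20 (clear depth 20)
  + 250.233.0.0/16 (H2) depth=16
  del 124.0.0.0/8 (clear depth 8)
  + 124.18.162.96/28 (H2) depth=28
  del 250.233.0.0/16 (clear depth 16)
  + 56.158.153.112/28 (H0) depth=28
  lookup 96.0.0.31: bits 011 walk d0:-→d1:-→d2:-→d3:H1 -> H1
  lookup 56.158.153.112: bits 0011100010011110100110010111 walk d0:-→d1:-→d2:-→d3:-→d4:-→d5:-→d6:-→d7:-→d8:-→d9:-→d10:-→d11:-→d12:-→d13:-→d14:-→d15:-→d16:-→d17:-→d18:-→d19:-→d20:-→d21:-→d22:-→d23:-→d24:-→d25:-→d26:-→d27:-→d28:H0 -> H0
  + 0.0.0.0/0 (H0) depth=0
  + 96.0.0.0/3 (H2) depth=3
  lookup 124.18.162.104: bits 0111110000010010101000100110 walk d0:H0→d1:-→d2:-→d3:H2→d4:-→d5:-→d6:-→d7:-→d8:-→d9:-→d10:-→d11:-→d12:-→d13:-→d14:-→d15:-→d16:-→d17:-→d18:-→d19:-→d20:-→d21:-→d22:-→d23:-→d24:-→d25:-→d26:-→d27:-→d28:H2 -> H2
  lookup 56.158.153.113: bits 0011100010011110100110010111 walk d0:H0→d1:-→d2:-→d3:-→d4:-→d5:-→d6:-→d7:-→d8:-→d9:-→d10:-→d11:-→d12:-→d13:-→d14:-→d15:-→d16:-→d17:-→d18:-→d19:-→d20:-→d21:-→d22:-→d23:-→d24:-→d25:-→d26:-→d27:-→d28:H0 -> H0
  + 56.0.0.0/8 (H0) depth=8
  + 56.158.144.0/20 (H0) depth=20
  + 64.0.0.0/2 (H1) depth=2
  + 56.144.0.0/12 (H0) depth=12
  lookup 171.43.221.19: bits 1 walk d0:H0→d1:- -> H0
  del 56.144.0.0/12 (clear depth 12)
  lookup 97.41.195.253: bits 011 walk d0:H0→d1:-→d2:H1→d3:H2 -> H2
  + 124.18.162.0/24 (H0) depth=24
  lookup 56.158.153.115: bits 0011100010011110100110010111 walk d0:H0→d1:-→d2:-→d3:-→d4:-→d5:-→d6:-→d7:-→d8:H0→d9:-→d10:-→d11:-→d12:-→d13:-→d14:-→d15:-→d16:-→d17:-→d18:-→d19:-→d20:H0→d21:-→d22:-→d23:-→d24:-→d25:-→d26:-→d27:-→d28:H0 -> H0
  lookup 64.0.0.5: bits 01 walk d0:H0→d1:-→d2:H1 -> H1
  + 250.232.0.0/13 (H0) depth=13
  del 56.0.0.0/8 (clear depth 8)
  lookup 56.158.153.112: bits 0011100010011110100110010111 walk d0:H0→d1:-→d2:-→d3:-→d4:-→d5:-→d6:-→d7:-→d8:-→d9:-→d10:-→d11:-→d12:-→d13:-→d14:-→d15:-→d16:-→d17:-→d18:-→d19:-→d20:H0→d21:-→d22:-→d23:-→d24:-→d25:-→d26:-→d27:-→d28:H0 -> H0

== LOOKUPS ==
["H1","H0","H2","H0","H0","H2","H0","H1","H0"]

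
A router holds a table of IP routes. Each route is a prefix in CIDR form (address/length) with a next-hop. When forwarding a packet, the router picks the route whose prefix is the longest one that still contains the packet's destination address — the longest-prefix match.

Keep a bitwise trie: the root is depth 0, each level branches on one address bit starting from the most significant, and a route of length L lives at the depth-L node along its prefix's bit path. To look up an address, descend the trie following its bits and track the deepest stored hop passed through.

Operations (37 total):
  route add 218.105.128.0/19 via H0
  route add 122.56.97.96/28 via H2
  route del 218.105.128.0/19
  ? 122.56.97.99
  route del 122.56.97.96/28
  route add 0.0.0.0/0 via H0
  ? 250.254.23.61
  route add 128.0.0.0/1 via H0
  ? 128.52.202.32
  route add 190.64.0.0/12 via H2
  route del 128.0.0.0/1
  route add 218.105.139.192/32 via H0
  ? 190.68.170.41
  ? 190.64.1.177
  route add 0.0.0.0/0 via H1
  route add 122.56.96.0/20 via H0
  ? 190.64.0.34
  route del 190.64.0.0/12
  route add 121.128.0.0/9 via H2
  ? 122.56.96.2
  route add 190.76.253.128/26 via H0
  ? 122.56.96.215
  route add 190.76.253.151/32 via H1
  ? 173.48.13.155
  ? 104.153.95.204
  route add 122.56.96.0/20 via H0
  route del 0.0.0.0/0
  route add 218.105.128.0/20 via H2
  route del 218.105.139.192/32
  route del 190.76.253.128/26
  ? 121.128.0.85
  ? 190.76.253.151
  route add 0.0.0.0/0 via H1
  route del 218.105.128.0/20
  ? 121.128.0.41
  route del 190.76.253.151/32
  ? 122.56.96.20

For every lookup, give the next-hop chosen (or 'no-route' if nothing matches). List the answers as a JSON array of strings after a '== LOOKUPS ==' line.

Trace:
  + 218.105.128.0/19 (H0) depth=19
  + 122.56.97.96/28 (H2) depth=28
  - 218.105.128.0/19 clear@19
  ? 122.56.97.99  path d0:-→d1:-→d2:-→d3:-→d4:-→d5:-→d6:-→d7:-→d8:-→d9:-→d10:-→d11:-→d12:-→d13:-→d14:-→d15:-→d16:-→d17:-→d18:-→d19:-→d20:-→d21:-→d22:-→d23:-→d24:-→d25:-→d26:-→d27:-→d28:H2  best=H2
  - 122.56.97.96/28 clear@28
  + 0.0.0.0/0 (H0) depth=0
  ? 250.254.23.61  path d0:H0→d1:-→d2:-  best=H0
  + 128.0.0.0/1 (H0) depth=1
  ? 128.52.202.32  path d0:H0→d1:H0  best=H0
  + 190.64.0.0/12 (H2) depth=12
  - 128.0.0.0/1 clear@1
  + 218.105.139.192/32 (H0) depth=32
  ? 190.68.170.41  path d0:H0→d1:-→d2:-→d3:-→d4:-→d5:-→d6:-→d7:-→d8:-→d9:-→d10:-→d11:-→d12:H2  best=H2
  ? 190.64.1.177  path d0:H0→d1:-→d2:-→d3:-→d4:-→d5:-→d6:-→d7:-→d8:-→d9:-→d10:-→d11:-→d12:H2  best=H2
  + 0.0.0.0/0 (H1) depth=0
  + 122.56.96.0/20 (H0) depth=20
  ? 190.64.0.34  path d0:H1→d1:-→d2:-→d3:-→d4:-→d5:-→d6:-→d7:-→d8:-→d9:-→d10:-→d11:-→d12:H2  best=H2
  - 190.64.0.0/12 clear@12
  + 121.128.0.0/9 (H2) depth=9
  ? 122.56.96.2  path d0:H1→d1:-→d2:-→d3:-→d4:-→d5:-→d6:-→d7:-→d8:-→d9:-→d10:-→d11:-→d12:-→d13:-→d14:-→d15:-→d16:-→d17:-→d18:-→d19:-→d20:H0→d21:-→d22:-→d23:-  best=H0
  + 190.76.253.128/26 (H0) depth=26
  ? 122.56.96.215  path d0:H1→d1:-→d2:-→d3:-→d4:-→d5:-→d6:-→d7:-→d8:-→d9:-→d10:-→d11:-→d12:-→d13:-→d14:-→d15:-→d16:-→d17:-→d18:-→d19:-→d20:H0→d21:-→d22:-→d23:-  best=H0
  + 190.76.253.151/32 (H1) depth=32
  ? 173.48.13.155  path d0:H1→d1:-→d2:-→d3:-  best=H1
  ? 104.153.95.204  path d0:H1→d1:-→d2:-→d3:-  best=H1
  + 122.56.96.0/20 (H0) depth=20
  - 0.0.0.0/0 clear@0
  + 218.105.128.0/20 (H2) depth=20
  - 218.105.139.192/32 clear@32
  - 190.76.253.128/26 clear@26
  ? 121.128.0.85  path d0:-→d1:-→d2:-→d3:-→d4:-→d5:-→d6:-→d7:-→d8:-→d9:H2  best=H2
  ? 190.76.253.151  path d0:-→d1:-→d2:-→d3:-→d4:-→d5:-→d6:-→d7:-→d8:-→d9:-→d10:-→d11:-→d12:-→d13:-→d14:-→d15:-→d16:-→d17:-→d18:-→d19:-→d20:-→d21:-→d22:-→d23:-→d24:-→d25:-→d26:-→d27:-→d28:-→d29:-→d30:-→d31:-→d32:H1  best=H1
  + 0.0.0.0/0 (H1) depth=0
  - 218.105.128.0/20 clear@20
  ? 121.128.0.41  path d0:H1→d1:-→d2:-→d3:-→d4:-→d5:-→d6:-→d7:-→d8:-→d9:H2  best=H2
  - 190.76.253.151/32 clear@32
  ? 122.56.96.20  path d0:H1→d1:-→d2:-→d3:-→d4:-→d5:-→d6:-→d7:-→d8:-→d9:-→d10:-→d11:-→d12:-→d13:-→d14:-→d15:-→d16:-→d17:-→d18:-→d19:-→d20:H0→d21:-→d22:-→d23:-  best=H0

== LOOKUPS ==
["H2","H0","H0","H2","H2","H2","H0","H0","H1","H1","H2","H1","H2","H0"]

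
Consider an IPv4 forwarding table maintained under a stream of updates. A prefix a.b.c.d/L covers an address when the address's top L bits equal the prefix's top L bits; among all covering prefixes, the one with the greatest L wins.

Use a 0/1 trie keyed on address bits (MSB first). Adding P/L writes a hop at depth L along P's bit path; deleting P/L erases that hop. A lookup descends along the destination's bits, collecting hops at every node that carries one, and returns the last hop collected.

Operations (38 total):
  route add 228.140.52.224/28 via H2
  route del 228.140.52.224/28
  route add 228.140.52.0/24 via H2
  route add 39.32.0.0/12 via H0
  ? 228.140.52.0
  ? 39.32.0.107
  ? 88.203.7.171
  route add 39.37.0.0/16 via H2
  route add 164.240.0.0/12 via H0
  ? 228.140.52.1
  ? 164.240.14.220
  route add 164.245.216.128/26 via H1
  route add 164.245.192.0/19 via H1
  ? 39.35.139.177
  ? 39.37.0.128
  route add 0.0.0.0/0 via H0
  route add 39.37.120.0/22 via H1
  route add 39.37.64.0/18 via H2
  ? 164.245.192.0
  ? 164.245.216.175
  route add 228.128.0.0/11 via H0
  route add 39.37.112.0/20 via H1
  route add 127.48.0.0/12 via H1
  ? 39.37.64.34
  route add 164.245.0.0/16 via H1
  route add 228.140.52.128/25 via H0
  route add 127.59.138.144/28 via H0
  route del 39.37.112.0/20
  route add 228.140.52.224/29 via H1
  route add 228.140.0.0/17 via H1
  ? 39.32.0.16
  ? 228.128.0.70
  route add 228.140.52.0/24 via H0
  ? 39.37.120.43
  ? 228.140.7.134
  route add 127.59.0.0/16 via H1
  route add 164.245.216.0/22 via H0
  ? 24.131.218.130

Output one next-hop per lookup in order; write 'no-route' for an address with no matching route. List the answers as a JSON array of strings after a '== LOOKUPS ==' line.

Trace:
  add 228.140.52.224/28 -> H2 at depth 28
  - 228.140.52.224/28 clear@28
  add 228.140.52.0/24 -> H2 at depth 24
  add 39.32.0.0/12 -> H0 at depth 12
  lookup 228.140.52.0: bits 111001001000110000110100 walk d0:-→d1:-→d2:-→d3:-→d4:-→d5:-→d6:-→d7:-→d8:-→d9:-→d10:-→d11:-→d12:-→d13:-→d14:-→d15:-→d16:-→d17:-→d18:-→d19:-→d20:-→d21:-→d22:-→d23:-→d24:H2 -> H2
  lookup 39.32.0.107: bits 001001110010 walk d0:-→d1:-→d2:-→d3:-→d4:-→d5:-→d6:-→d7:-→d8:-→d9:-→d10:-→d11:-→d12:H0 -> H0
  lookup 88.203.7.171: bits 0 walk d0:-→d1:- -> no-route
  add 39.37.0.0/16 -> H2 at depth 16
  add 164.240.0.0/12 -> H0 at depth 12
  lookup 228.140.52.1: bits 111001001000110000110100 walk d0:-→d1:-→d2:-→d3:-→d4:-→d5:-→d6:-→d7:-→d8:-→d9:-→d10:-→d11:-→d12:-→d13:-→d14:-→d15:-→d16:-→d17:-→d18:-→d19:-→d20:-→d21:-→d22:-→d23:-→d24:H2 -> H2
  lookup 164.240.14.220: bits 101001001111 walk d0:-→d1:-→d2:-→d3:-→d4:-→d5:-→d6:-→d7:-→d8:-→d9:-→d10:-→d11:-→d12:H0 -> H0
  add 164.245.216.128/26 -> H1 at depth 26
  add 164.245.192.0/19 -> H1 at depth 19
  lookup 39.35.139.177: bits 0010011100100 walk d0:-→d1:-→d2:-→d3:-→d4:-→d5:-→d6:-→d7:-→d8:-→d9:-→d10:-→d11:-→d12:H0→d13:- -> H0
  lookup 39.37.0.128: bits 0010011100100101 walk d0:-→d1:-→d2:-→d3:-→d4:-→d5:-→d6:-→d7:-→d8:-→d9:-→d10:-→d11:-→d12:H0→d13:-→d14:-→d15:-→d16:H2 -> H2
  add 0.0.0.0/0 -> H0 at depth 0
  add 39.37.120.0/22 -> H1 at depth 22
  add 39.37.64.0/18 -> H2 at depth 18
  lookup 164.245.192.0: bits 1010010011110101110 walk d0:H0→d1:-→d2:-→d3:-→d4:-→d5:-→d6:-→d7:-→d8:-→d9:-→d10:-→d11:-→d12:H0→d13:-→d14:-→d15:-→d16:-→d17:-→d18:-→d19:H1 -> H1
  lookup 164.245.216.175: bits 10100100111101011101100010 walk d0:H0→d1:-→d2:-→d3:-→d4:-→d5:-→d6:-→d7:-→d8:-→d9:-→d10:-→d11:-→d12:H0→d13:-→d14:-→d15:-→d16:-→d17:-→d18:-→d19:H1→d20:-→d21:-→d22:-→d23:-→d24:-→d25:-→d26:H1 -> H1
  add 228.128.0.0/11 -> H0 at depth 11
  add 39.37.112.0/20 -> H1 at depth 20
  add 127.48.0.0/12 -> H1 at depth 12
  lookup 39.37.64.34: bits 001001110010010101 walk d0:H0→d1:-→d2:-→d3:-→d4:-→d5:-→d6:-→d7:-→d8:-→d9:-→d10:-→d11:-→d12:H0→d13:-→d14:-→d15:-→d16:H2→d17:-→d18:H2 -> H2
  add 164.245.0.0/16 -> H1 at depth 16
  add 228.140.52.128/25 -> H0 at depth 25
  add 127.59.138.144/28 -> H0 at depth 28
  - 39.37.112.0/20 clear@20
  add 228.140.52.224/29 -> H1 at depth 29
  add 228.140.0.0/17 -> H1 at depth 17
  lookup 39.32.0.16: bits 0010011100100 walk d0:H0→d1:-→d2:-→d3:-→d4:-→d5:-→d6:-→d7:-→d8:-→d9:-→d10:-→d11:-→d12:H0→d13:- -> H0
  lookup 228.128.0.70: bits 111001001000 walk d0:H0→d1:-→d2:-→d3:-→d4:-→d5:-→d6:-→d7:-→d8:-→d9:-→d10:-→d11:H0→d12:- -> H0
  add 228.140.52.0/24 -> H0 at depth 24
  lookup 39.37.120.43: bits 0010011100100101011110 walk d0:H0→d1:-→d2:-→d3:-→d4:-→d5:-→d6:-→d7:-→d8:-→d9:-→d10:-→d11:-→d12:H0→d13:-→d14:-→d15:-→d16:H2→d17:-→d18:H2→d19:-→d20:-→d21:-→d22:H1 -> H1
  lookup 228.140.7.134: bits 111001001000110000 walk d0:H0→d1:-→d2:-→d3:-→d4:-→d5:-→d6:-→d7:-→d8:-→d9:-→d10:-→d11:H0→d12:-→d13:-→d14:-→d15:-→d16:-→d17:H1→d18:- -> H1
  add 127.59.0.0/16 -> H1 at depth 16
  add 164.245.216.0/22 -> H0 at depth 22
  lookup 24.131.218.130: bits 00 walk d0:H0→d1:-→d2:- -> H0

== LOOKUPS ==
["H2","H0","no-route","H2","H0","H0","H2","H1","H1","H2","H0","H0","H1","H1","H0"]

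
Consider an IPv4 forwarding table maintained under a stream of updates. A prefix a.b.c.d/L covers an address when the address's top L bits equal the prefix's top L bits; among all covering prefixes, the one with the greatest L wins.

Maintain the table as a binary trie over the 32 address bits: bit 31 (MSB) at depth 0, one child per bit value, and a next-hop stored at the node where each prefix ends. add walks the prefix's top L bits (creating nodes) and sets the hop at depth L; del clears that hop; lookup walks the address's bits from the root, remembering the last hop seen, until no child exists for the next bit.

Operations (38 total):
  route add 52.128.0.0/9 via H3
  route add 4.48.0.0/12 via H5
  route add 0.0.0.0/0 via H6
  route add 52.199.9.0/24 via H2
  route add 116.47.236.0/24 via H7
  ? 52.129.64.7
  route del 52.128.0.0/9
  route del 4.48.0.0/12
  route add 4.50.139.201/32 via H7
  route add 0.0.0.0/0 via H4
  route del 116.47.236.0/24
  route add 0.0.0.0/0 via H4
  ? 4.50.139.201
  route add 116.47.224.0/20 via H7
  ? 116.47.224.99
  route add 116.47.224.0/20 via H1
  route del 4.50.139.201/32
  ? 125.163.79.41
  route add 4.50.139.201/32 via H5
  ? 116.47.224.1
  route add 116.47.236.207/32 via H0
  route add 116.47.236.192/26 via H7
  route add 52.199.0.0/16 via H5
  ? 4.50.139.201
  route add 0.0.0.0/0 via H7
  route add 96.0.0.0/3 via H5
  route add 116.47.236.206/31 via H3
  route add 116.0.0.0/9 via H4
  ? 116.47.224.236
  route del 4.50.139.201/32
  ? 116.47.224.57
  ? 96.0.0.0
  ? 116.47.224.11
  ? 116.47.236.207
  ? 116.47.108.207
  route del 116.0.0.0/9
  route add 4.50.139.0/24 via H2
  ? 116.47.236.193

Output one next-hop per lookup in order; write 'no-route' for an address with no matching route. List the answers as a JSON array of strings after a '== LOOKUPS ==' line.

Apply in order:
  add 52.128.0.0/9 -> H3 at depth 9
  add 4.48.0.0/12 -> H5 at depth 12
  add 0.0.0.0/0 -> H6 at depth 0
  add 52.199.9.0/24 -> H2 at depth 24
  add 116.47.236.0/24 -> H7 at depth 24
  ? 52.129.64.7  path d0:H6→d1:-→d2:-→d3:-→d4:-→d5:-→d6:-→d7:-→d8:-→d9:H3  best=H3
  - 52.128.0.0/9 clear@9
  - 4.48.0.0/12 clear@12
  add 4.50.139.201/32 -> H7 at depth 32
  add 0.0.0.0/0 -> H4 at depth 0
  - 116.47.236.0/24 clear@24
  add 0.0.0.0/0 -> H4 at depth 0
  ? 4.50.139.201  path d0:H4→d1:-→d2:-→d3:-→d4:-→d5:-→d6:-→d7:-→d8:-→d9:-→d10:-→d11:-→d12:-→d13:-→d14:-→d15:-→d16:-→d17:-→d18:-→d19:-→d20:-→d21:-→d22:-→d23:-→d24:-→d25:-→d26:-→d27:-→d28:-→d29:-→d30:-→d31:-→d32:H7  best=H7
  add 116.47.224.0/20 -> H7 at depth 20
  ? 116.47.224.99  path d0:H4→d1:-→d2:-→d3:-→d4:-→d5:-→d6:-→d7:-→d8:-→d9:-→d10:-→d11:-→d12:-→d13:-→d14:-→d15:-→d16:-→d17:-→d18:-→d19:-→d20:H7  best=H7
  add 116.47.224.0/20 -> H1 at depth 20
  - 4.50.139.201/32 clear@32
  ? 125.163.79.41  path d0:H4→d1:-→d2:-→d3:-→d4:-  best=H4
  add 4.50.139.201/32 -> H5 at depth 32
  ? 116.47.224.1  path d0:H4→d1:-→d2:-→d3:-→d4:-→d5:-→d6:-→d7:-→d8:-→d9:-→d10:-→d11:-→d12:-→d13:-→d14:-→d15:-→d16:-→d17:-→d18:-→d19:-→d20:H1  best=H1
  add 116.47.236.207/32 -> H0 at depth 32
  add 116.47.236.192/26 -> H7 at depth 26
  add 52.199.0.0/16 -> H5 at depth 16
  ? 4.50.139.201  path d0:H4→d1:-→d2:-→d3:-→d4:-→d5:-→d6:-→d7:-→d8:-→d9:-→d10:-→d11:-→d12:-→d13:-→d14:-→d15:-→d16:-→d17:-→d18:-→d19:-→d20:-→d21:-→d22:-→d23:-→d24:-→d25:-→d26:-→d27:-→d28:-→d29:-→d30:-→d31:-→d32:H5  best=H5
  add 0.0.0.0/0 -> H7 at depth 0
  add 96.0.0.0/3 -> H5 at depth 3
  add 116.47.236.206/31 -> H3 at depth 31
  add 116.0.0.0/9 -> H4 at depth 9
  ? 116.47.224.236  path d0:H7→d1:-→d2:-→d3:H5→d4:-→d5:-→d6:-→d7:-→d8:-→d9:H4→d10:-→d11:-→d12:-→d13:-→d14:-→d15:-→d16:-→d17:-→d18:-→d19:-→d20:H1  best=H1
  - 4.50.139.201/32 clear@32
  ? 116.47.224.57  path d0:H7→d1:-→d2:-→d3:H5→d4:-→d5:-→d6:-→d7:-→d8:-→d9:H4→d10:-→d11:-→d12:-→d13:-→d14:-→d15:-→d16:-→d17:-→d18:-→d19:-→d20:H1  best=H1
  ? 96.0.0.0  path d0:H7→d1:-→d2:-→d3:H5  best=H5
  ? 116.47.224.11  path d0:H7→d1:-→d2:-→d3:H5→d4:-→d5:-→d6:-→d7:-→d8:-→d9:H4→d10:-→d11:-→d12:-→d13:-→d14:-→d15:-→d16:-→d17:-→d18:-→d19:-→d20:H1  best=H1
  ? 116.47.236.207  path d0:H7→d1:-→d2:-→d3:H5→d4:-→d5:-→d6:-→d7:-→d8:-→d9:H4→d10:-→d11:-→d12:-→d13:-→d14:-→d15:-→d16:-→d17:-→d18:-→d19:-→d20:H1→d21:-→d22:-→d23:-→d24:-→d25:-→d26:H7→d27:-→d28:-→d29:-→d30:-→d31:H3→d32:H0  best=H0
  ? 116.47.108.207  path d0:H7→d1:-→d2:-→d3:H5→d4:-→d5:-→d6:-→d7:-→d8:-→d9:H4→d10:-→d11:-→d12:-→d13:-→d14:-→d15:-→d16:-  best=H4
  - 116.0.0.0/9 clear@9
  add 4.50.139.0/24 -> H2 at depth 24
  ? 116.47.236.193  path d0:H7→d1:-→d2:-→d3:H5→d4:-→d5:-→d6:-→d7:-→d8:-→d9:-→d10:-→d11:-→d12:-→d13:-→d14:-→d15:-→d16:-→d17:-→d18:-→d19:-→d20:H1→d21:-→d22:-→d23:-→d24:-→d25:-→d26:H7→d27:-→d28:-  best=H7

== LOOKUPS ==
["H3","H7","H7","H4","H1","H5","H1","H1","H5","H1","H0","H4","H7"]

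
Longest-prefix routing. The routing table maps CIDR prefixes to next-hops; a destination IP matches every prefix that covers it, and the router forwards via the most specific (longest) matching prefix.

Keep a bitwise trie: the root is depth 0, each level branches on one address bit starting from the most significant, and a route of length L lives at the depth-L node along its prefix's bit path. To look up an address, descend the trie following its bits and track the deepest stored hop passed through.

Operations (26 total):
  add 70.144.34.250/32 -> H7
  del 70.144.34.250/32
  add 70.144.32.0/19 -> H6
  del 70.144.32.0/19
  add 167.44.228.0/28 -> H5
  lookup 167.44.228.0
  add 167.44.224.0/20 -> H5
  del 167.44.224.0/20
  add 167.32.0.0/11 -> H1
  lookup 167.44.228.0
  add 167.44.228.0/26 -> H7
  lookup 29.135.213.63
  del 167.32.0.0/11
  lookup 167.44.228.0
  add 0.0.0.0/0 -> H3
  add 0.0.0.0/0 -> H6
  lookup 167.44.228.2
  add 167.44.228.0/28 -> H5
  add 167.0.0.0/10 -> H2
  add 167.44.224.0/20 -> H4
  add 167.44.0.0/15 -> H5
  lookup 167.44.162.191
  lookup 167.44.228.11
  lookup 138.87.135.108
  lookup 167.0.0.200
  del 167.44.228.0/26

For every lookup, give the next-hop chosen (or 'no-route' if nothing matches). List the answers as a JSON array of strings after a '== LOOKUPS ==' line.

Process each operation:
  + 70.144.34.250/32 (H7) depth=32
  - 70.144.34.250/32 clear@32
  + 70.144.32.0/19 (H6) depth=19
  - 70.144.32.0/19 clear@19
  + 167.44.228.0/28 (H5) depth=28
  lookup 167.44.228.0: bits 1010011100101100111001000000 walk d0:-→d1:-→d2:-→d3:-→d4:-→d5:-→d6:-→d7:-→d8:-→d9:-→d10:-→d11:-→d12:-→d13:-→d14:-→d15:-→d16:-→d17:-→d18:-→d19:-→d20:-→d21:-→d22:-→d23:-→d24:-→d25:-→d26:-→d27:-→d28:H5 -> H5
  + 167.44.224.0/20 (H5) depth=20
  - 167.44.224.0/20 clear@20
  + 167.32.0.0/11 (H1) depth=11
  lookup 167.44.228.0: bits 1010011100101100111001000000 walk d0:-→d1:-→d2:-→d3:-→d4:-→d5:-→d6:-→d7:-→d8:-→d9:-→d10:-→d11:H1→d12:-→d13:-→d14:-→d15:-→d16:-→d17:-→d18:-→d19:-→d20:-→d21:-→d22:-→d23:-→d24:-→d25:-→d26:-→d27:-→d28:H5 -> H5
  + 167.44.228.0/26 (H7) depth=26
  lookup 29.135.213.63: bits 0 walk d0:-→d1:- -> no-route
  - 167.32.0.0/11 clear@11
  lookup 167.44.228.0: bits 1010011100101100111001000000 walk d0:-→d1:-→d2:-→d3:-→d4:-→d5:-→d6:-→d7:-→d8:-→d9:-→d10:-→d11:-→d12:-→d13:-→d14:-→d15:-→d16:-→d17:-→d18:-→d19:-→d20:-→d21:-→d22:-→d23:-→d24:-→d25:-→d26:H7→d27:-→d28:H5 -> H5
  + 0.0.0.0/0 (H3) depth=0
  + 0.0.0.0/0 (H6) depth=0
  lookup 167.44.228.2: bits 1010011100101100111001000000 walk d0:H6→d1:-→d2:-→d3:-→d4:-→d5:-→d6:-→d7:-→d8:-→d9:-→d10:-→d11:-→d12:-→d13:-→d14:-→d15:-→d16:-→d17:-→d18:-→d19:-→d20:-→d21:-→d22:-→d23:-→d24:-→d25:-→d26:H7→d27:-→d28:H5 -> H5
  + 167.44.228.0/28 (H5) depth=28
  + 167.0.0.0/10 (H2) depth=10
  + 167.44.224.0/20 (H4) depth=20
  + 167.44.0.0/15 (H5) depth=15
  lookup 167.44.162.191: bits 10100111001011001 walk d0:H6→d1:-→d2:-→d3:-→d4:-→d5:-→d6:-→d7:-→d8:-→d9:-→d10:H2→d11:-→d12:-→d13:-→d14:-→d15:H5→d16:-→d17:- -> H5
  lookup 167.44.228.11: bits 1010011100101100111001000000 walk d0:H6→d1:-→d2:-→d3:-→d4:-→d5:-→d6:-→d7:-→d8:-→d9:-→d10:H2→d11:-→d12:-→d13:-→d14:-→d15:H5→d16:-→d17:-→d18:-→d19:-→d20:H4→d21:-→d22:-→d23:-→d24:-→d25:-→d26:H7→d27:-→d28:H5 -> H5
  lookup 138.87.135.108: bits 10 walk d0:H6→d1:-→d2:- -> H6
  lookup 167.0.0.200: bits 1010011100 walk d0:H6→d1:-→d2:-→d3:-→d4:-→d5:-→d6:-→d7:-→d8:-→d9:-→d10:H2 -> H2
  - 167.44.228.0/26 clear@26

== LOOKUPS ==
["H5","H5","no-route","H5","H5","H5","H5","H6","H2"]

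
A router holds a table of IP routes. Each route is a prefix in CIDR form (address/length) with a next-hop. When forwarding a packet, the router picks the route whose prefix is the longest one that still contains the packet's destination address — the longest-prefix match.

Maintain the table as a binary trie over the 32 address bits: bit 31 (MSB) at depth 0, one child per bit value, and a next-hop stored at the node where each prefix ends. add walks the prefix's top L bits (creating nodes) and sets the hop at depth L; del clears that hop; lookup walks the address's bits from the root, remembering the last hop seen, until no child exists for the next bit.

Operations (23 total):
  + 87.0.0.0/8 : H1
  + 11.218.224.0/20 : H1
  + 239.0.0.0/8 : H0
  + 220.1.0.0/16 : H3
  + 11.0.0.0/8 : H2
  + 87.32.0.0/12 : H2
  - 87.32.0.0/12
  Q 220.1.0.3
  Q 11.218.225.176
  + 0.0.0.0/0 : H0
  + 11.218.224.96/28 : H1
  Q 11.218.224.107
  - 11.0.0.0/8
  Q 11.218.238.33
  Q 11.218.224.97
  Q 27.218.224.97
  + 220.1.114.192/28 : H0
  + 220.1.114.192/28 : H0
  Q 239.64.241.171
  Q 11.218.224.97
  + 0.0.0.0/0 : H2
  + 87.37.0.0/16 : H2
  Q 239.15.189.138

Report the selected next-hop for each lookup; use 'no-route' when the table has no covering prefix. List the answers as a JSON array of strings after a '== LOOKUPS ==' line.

Apply in order:
  add 87.0.0.0/8 -> H1 at depth 8
  add 11.218.224.0/20 -> H1 at depth 20
  add 239.0.0.0/8 -> H0 at depth 8
  add 220.1.0.0/16 -> H3 at depth 16
  add 11.0.0.0/8 -> H2 at depth 8
  add 87.32.0.0/12 -> H2 at depth 12
  - 87.32.0.0/12 clear@12
  ? 220.1.0.3  path d0:-→d1:-→d2:-→d3:-→d4:-→d5:-→d6:-→d7:-→d8:-→d9:-→d10:-→d11:-→d12:-→d13:-→d14:-→d15:-→d16:H3  best=H3
  ? 11.218.225.176  path d0:-→d1:-→d2:-→d3:-→d4:-→d5:-→d6:-→d7:-→d8:H2→d9:-→d10:-→d11:-→d12:-→d13:-→d14:-→d15:-→d16:-→d17:-→d18:-→d19:-→d20:H1  best=H1
  add 0.0.0.0/0 -> H0 at depth 0
  add 11.218.224.96/28 -> H1 at depth 28
  ? 11.218.224.107  path d0:H0→d1:-→d2:-→d3:-→d4:-→d5:-→d6:-→d7:-→d8:H2→d9:-→d10:-→d11:-→d12:-→d13:-→d14:-→d15:-→d16:-→d17:-→d18:-→d19:-→d20:H1→d21:-→d22:-→d23:-→d24:-→d25:-→d26:-→d27:-→d28:H1  best=H1
  - 11.0.0.0/8 clear@8
  ? 11.218.238.33  path d0:H0→d1:-→d2:-→d3:-→d4:-→d5:-→d6:-→d7:-→d8:-→d9:-→d10:-→d11:-→d12:-→d13:-→d14:-→d15:-→d16:-→d17:-→d18:-→d19:-→d20:H1  best=H1
  ? 11.218.224.97  path d0:H0→d1:-→d2:-→d3:-→d4:-→d5:-→d6:-→d7:-→d8:-→d9:-→d10:-→d11:-→d12:-→d13:-→d14:-→d15:-→d16:-→d17:-→d18:-→d19:-→d20:H1→d21:-→d22:-→d23:-→d24:-→d25:-→d26:-→d27:-→d28:H1  best=H1
  ? 27.218.224.97  path d0:H0→d1:-→d2:-→d3:-  best=H0
  add 220.1.114.192/28 -> H0 at depth 28
  add 220.1.114.192/28 -> H0 at depth 28
  ? 239.64.241.171  path d0:H0→d1:-→d2:-→d3:-→d4:-→d5:-→d6:-→d7:-→d8:H0  best=H0
  ? 11.218.224.97  path d0:H0→d1:-→d2:-→d3:-→d4:-→d5:-→d6:-→d7:-→d8:-→d9:-→d10:-→d11:-→d12:-→d13:-→d14:-→d15:-→d16:-→d17:-→d18:-→d19:-→d20:H1→d21:-→d22:-→d23:-→d24:-→d25:-→d26:-→d27:-→d28:H1  best=H1
  add 0.0.0.0/0 -> H2 at depth 0
  add 87.37.0.0/16 -> H2 at depth 16
  ? 239.15.189.138  path d0:H2→d1:-→d2:-→d3:-→d4:-→d5:-→d6:-→d7:-→d8:H0  best=H0

== LOOKUPS ==
["H3","H1","H1","H1","H1","H0","H0","H1","H0"]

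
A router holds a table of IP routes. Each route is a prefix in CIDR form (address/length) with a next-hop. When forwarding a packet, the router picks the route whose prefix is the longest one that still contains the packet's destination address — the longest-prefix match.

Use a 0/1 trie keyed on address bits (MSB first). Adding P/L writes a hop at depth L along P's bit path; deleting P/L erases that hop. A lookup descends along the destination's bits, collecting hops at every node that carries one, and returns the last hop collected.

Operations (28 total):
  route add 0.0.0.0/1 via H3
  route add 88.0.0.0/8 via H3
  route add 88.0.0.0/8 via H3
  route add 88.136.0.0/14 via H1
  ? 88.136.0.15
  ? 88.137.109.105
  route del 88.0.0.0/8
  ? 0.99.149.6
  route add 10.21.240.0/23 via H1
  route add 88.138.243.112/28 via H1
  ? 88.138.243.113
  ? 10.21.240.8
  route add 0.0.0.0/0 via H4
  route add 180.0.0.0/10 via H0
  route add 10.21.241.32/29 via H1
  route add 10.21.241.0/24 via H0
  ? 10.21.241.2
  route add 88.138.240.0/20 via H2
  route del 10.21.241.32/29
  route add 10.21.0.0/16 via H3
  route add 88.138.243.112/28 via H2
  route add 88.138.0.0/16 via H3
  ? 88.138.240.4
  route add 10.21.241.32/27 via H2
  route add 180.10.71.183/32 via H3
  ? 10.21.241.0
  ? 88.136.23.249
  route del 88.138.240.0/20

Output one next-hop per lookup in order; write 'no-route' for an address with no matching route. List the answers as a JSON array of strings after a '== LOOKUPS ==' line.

Process each operation:
  + 0.0.0.0/1 (H3) depth=1
  + 88.0.0.0/8 (H3) depth=8
  + 88.0.0.0/8 (H3) depth=8
  + 88.136.0.0/14 (H1) depth=14
  lookup 88.136.0.15: bits 01011000100010 walk d0:-→d1:H3→d2:-→d3:-→d4:-→d5:-→d6:-→d7:-→d8:H3→d9:-→d10:-→d11:-→d12:-→d13:-→d14:H1 -> H1
  lookup 88.137.109.105: bits 01011000100010 walk d0:-→d1:H3→d2:-→d3:-→d4:-→d5:-→d6:-→d7:-→d8:H3→d9:-→d10:-→d11:-→d12:-→d13:-→d14:H1 -> H1
  del 88.0.0.0/8 (clear depth 8)
  lookup 0.99.149.6: bits 0 walk d0:-→d1:H3 -> H3
  + 10.21.240.0/23 (H1) depth=23
  + 88.138.243.112/28 (H1) depth=28
  lookup 88.138.243.113: bits 0101100010001010111100110111 walk d0:-→d1:H3→d2:-→d3:-→d4:-→d5:-→d6:-→d7:-→d8:-→d9:-→d10:-→d11:-→d12:-→d13:-→d14:H1→d15:-→d16:-→d17:-→d18:-→d19:-→d20:-→d21:-→d22:-→d23:-→d24:-→d25:-→d26:-→d27:-→d28:H1 -> H1
  lookup 10.21.240.8: bits 00001010000101011111000 walk d0:-→d1:H3→d2:-→d3:-→d4:-→d5:-→d6:-→d7:-→d8:-→d9:-→d10:-→d11:-→d12:-→d13:-→d14:-→d15:-→d16:-→d17:-→d18:-→d19:-→d20:-→d21:-→d22:-→d23:H1 -> H1
  + 0.0.0.0/0 (H4) depth=0
  + 180.0.0.0/10 (H0) depth=10
  + 10.21.241.32/29 (H1) depth=29
  + 10.21.241.0/24 (H0) depth=24
  lookup 10.21.241.2: bits 00001010000101011111000100 walk d0:H4→d1:H3→d2:-→d3:-→d4:-→d5:-→d6:-→d7:-→d8:-→d9:-→d10:-→d11:-→d12:-→d13:-→d14:-→d15:-→d16:-→d17:-→d18:-→d19:-→d20:-→d21:-→d22:-→d23:H1→d24:H0→d25:-→d26:- -> H0
  + 88.138.240.0/20 (H2) depth=20
  del 10.21.241.32/29 (clear depth 29)
  + 10.21.0.0/16 (H3) depth=16
  + 88.138.243.112/28 (H2) depth=28
  + 88.138.0.0/16 (H3) depth=16
  lookup 88.138.240.4: bits 0101100010001010111100 walk d0:H4→d1:H3→d2:-→d3:-→d4:-→d5:-→d6:-→d7:-→d8:-→d9:-→d10:-→d11:-→d12:-→d13:-→d14:H1→d15:-→d16:H3→d17:-→d18:-→d19:-→d20:H2→d21:-→d22:- -> H2
  + 10.21.241.32/27 (H2) depth=27
  + 180.10.71.183/32 (H3) depth=32
  lookup 10.21.241.0: bits 00001010000101011111000100 walk d0:H4→d1:H3→d2:-→d3:-→d4:-→d5:-→d6:-→d7:-→d8:-→d9:-→d10:-→d11:-→d12:-→d13:-→d14:-→d15:-→d16:H3→d17:-→d18:-→d19:-→d20:-→d21:-→d22:-→d23:H1→d24:H0→d25:-→d26:- -> H0
  lookup 88.136.23.249: bits 01011000100010 walk d0:H4→d1:H3→d2:-→d3:-→d4:-→d5:-→d6:-→d7:-→d8:-→d9:-→d10:-→d11:-→d12:-→d13:-→d14:H1 -> H1
  del 88.138.240.0/20 (clear depth 20)

== LOOKUPS ==
["H1","H1","H3","H1","H1","H0","H2","H0","H1"]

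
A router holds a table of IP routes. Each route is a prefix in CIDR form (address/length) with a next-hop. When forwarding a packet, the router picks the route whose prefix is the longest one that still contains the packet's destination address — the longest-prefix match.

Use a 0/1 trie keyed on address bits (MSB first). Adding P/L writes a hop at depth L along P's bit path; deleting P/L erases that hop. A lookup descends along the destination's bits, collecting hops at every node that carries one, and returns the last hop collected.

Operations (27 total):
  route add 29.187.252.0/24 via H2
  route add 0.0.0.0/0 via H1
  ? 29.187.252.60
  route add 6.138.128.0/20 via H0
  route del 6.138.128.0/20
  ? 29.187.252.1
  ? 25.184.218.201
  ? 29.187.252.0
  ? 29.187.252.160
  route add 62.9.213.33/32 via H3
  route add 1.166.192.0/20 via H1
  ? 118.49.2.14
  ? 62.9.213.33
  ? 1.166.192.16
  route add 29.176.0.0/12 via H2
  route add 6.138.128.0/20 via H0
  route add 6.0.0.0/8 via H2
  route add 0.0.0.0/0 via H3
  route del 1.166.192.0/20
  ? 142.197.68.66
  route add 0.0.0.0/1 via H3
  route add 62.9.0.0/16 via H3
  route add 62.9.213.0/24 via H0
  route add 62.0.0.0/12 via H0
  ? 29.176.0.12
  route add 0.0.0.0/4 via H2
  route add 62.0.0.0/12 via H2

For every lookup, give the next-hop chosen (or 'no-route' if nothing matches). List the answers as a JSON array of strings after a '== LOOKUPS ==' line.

Apply in order:
  add 29.187.252.0/24 -> H2 at depth 24
  add 0.0.0.0/0 -> H1 at depth 0
  ? 29.187.252.60  path d0:H1→d1:-→d2:-→d3:-→d4:-→d5:-→d6:-→d7:-→d8:-→d9:-→d10:-→d11:-→d12:-→d13:-→d14:-→d15:-→d16:-→d17:-→d18:-→d19:-→d20:-→d21:-→d22:-→d23:-→d24:H2  best=H2
  add 6.138.128.0/20 -> H0 at depth 20
  - 6.138.128.0/20 clear@20
  ? 29.187.252.1  path d0:H1→d1:-→d2:-→d3:-→d4:-→d5:-→d6:-→d7:-→d8:-→d9:-→d10:-→d11:-→d12:-→d13:-→d14:-→d15:-→d16:-→d17:-→d18:-→d19:-→d20:-→d21:-→d22:-→d23:-→d24:H2  best=H2
  ? 25.184.218.201  path d0:H1→d1:-→d2:-→d3:-→d4:-→d5:-  best=H1
  ? 29.187.252.0  path d0:H1→d1:-→d2:-→d3:-→d4:-→d5:-→d6:-→d7:-→d8:-→d9:-→d10:-→d11:-→d12:-→d13:-→d14:-→d15:-→d16:-→d17:-→d18:-→d19:-→d20:-→d21:-→d22:-→d23:-→d24:H2  best=H2
  ? 29.187.252.160  path d0:H1→d1:-→d2:-→d3:-→d4:-→d5:-→d6:-→d7:-→d8:-→d9:-→d10:-→d11:-→d12:-→d13:-→d14:-→d15:-→d16:-→d17:-→d18:-→d19:-→d20:-→d21:-→d22:-→d23:-→d24:H2  best=H2
  add 62.9.213.33/32 -> H3 at depth 32
  add 1.166.192.0/20 -> H1 at depth 20
  ? 118.49.2.14  path d0:H1→d1:-  best=H1
  ? 62.9.213.33  path d0:H1→d1:-→d2:-→d3:-→d4:-→d5:-→d6:-→d7:-→d8:-→d9:-→d10:-→d11:-→d12:-→d13:-→d14:-→d15:-→d16:-→d17:-→d18:-→d19:-→d20:-→d21:-→d22:-→d23:-→d24:-→d25:-→d26:-→d27:-→d28:-→d29:-→d30:-→d31:-→d32:H3  best=H3
  ? 1.166.192.16  path d0:H1→d1:-→d2:-→d3:-→d4:-→d5:-→d6:-→d7:-→d8:-→d9:-→d10:-→d11:-→d12:-→d13:-→d14:-→d15:-→d16:-→d17:-→d18:-→d19:-→d20:H1  best=H1
  add 29.176.0.0/12 -> H2 at depth 12
  add 6.138.128.0/20 -> H0 at depth 20
  add 6.0.0.0/8 -> H2 at depth 8
  add 0.0.0.0/0 -> H3 at depth 0
  - 1.166.192.0/20 clear@20
  ? 142.197.68.66  path d0:H3  best=H3
  add 0.0.0.0/1 -> H3 at depth 1
  add 62.9.0.0/16 -> H3 at depth 16
  add 62.9.213.0/24 -> H0 at depth 24
  add 62.0.0.0/12 -> H0 at depth 12
  ? 29.176.0.12  path d0:H3→d1:H3→d2:-→d3:-→d4:-→d5:-→d6:-→d7:-→d8:-→d9:-→d10:-→d11:-→d12:H2  best=H2
  add 0.0.0.0/4 -> H2 at depth 4
  add 62.0.0.0/12 -> H2 at depth 12

== LOOKUPS ==
["H2","H2","H1","H2","H2","H1","H3","H1","H3","H2"]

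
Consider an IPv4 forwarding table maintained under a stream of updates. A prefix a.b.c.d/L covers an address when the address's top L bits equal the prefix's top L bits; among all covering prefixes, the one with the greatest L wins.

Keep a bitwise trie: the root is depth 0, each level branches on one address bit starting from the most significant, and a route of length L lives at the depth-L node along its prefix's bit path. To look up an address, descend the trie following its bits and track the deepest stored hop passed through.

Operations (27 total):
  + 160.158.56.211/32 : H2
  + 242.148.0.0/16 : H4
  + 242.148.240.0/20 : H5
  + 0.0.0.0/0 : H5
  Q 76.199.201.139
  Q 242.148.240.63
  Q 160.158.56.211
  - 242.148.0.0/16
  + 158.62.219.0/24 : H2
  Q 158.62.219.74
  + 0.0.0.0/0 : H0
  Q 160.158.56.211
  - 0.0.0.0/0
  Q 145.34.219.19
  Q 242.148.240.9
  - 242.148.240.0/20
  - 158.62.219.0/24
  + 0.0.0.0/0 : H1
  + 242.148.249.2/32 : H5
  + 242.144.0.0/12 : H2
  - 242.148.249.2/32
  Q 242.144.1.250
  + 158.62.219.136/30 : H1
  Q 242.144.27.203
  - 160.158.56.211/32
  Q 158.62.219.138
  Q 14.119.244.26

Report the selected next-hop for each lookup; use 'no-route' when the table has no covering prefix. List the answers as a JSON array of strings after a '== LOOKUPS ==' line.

Process each operation:
  + 160.158.56.211/32 (H2) depth=32
  + 242.148.0.0/16 (H4) depth=16
  + 242.148.240.0/20 (H5) depth=20
  + 0.0.0.0/0 (H5) depth=0
  Q 76.199.201.139: descend ε ; hops seen [H5] ; pick H5
  Q 242.148.240.63: descend 11110010100101001111 ; hops seen [H5,H4,H5] ; pick H5
  Q 160.158.56.211: descend 10100000100111100011100011010011 ; hops seen [H5,H2] ; pick H2
  del 242.148.0.0/16 (clear depth 16)
  + 158.62.219.0/24 (H2) depth=24
  Q 158.62.219.74: descend 100111100011111011011011 ; hops seen [H5,H2] ; pick H2
  + 0.0.0.0/0 (H0) depth=0
  Q 160.158.56.211: descend 10100000100111100011100011010011 ; hops seen [H0,H2] ; pick H2
  del 0.0.0.0/0 (clear depth 0)
  Q 145.34.219.19: descend 1001 ; hops seen [∅] ; pick no-route
  Q 242.148.240.9: descend 11110010100101001111 ; hops seen [H5] ; pick H5
  del 242.148.240.0/20 (clear depth 20)
  del 158.62.219.0/24 (clear depth 24)
  + 0.0.0.0/0 (H1) depth=0
  + 242.148.249.2/32 (H5) depth=32
  + 242.144.0.0/12 (H2) depth=12
  del 242.148.249.2/32 (clear depth 32)
  Q 242.144.1.250: descend 1111001010010 ; hops seen [H1,H2] ; pick H2
  + 158.62.219.136/30 (H1) depth=30
  Q 242.144.27.203: descend 1111001010010 ; hops seen [H1,H2] ; pick H2
  del 160.158.56.211/32 (clear depth 32)
  Q 158.62.219.138: descend 100111100011111011011011100010 ; hops seen [H1,H1] ; pick H1
  Q 14.119.244.26: descend ε ; hops seen [H1] ; pick H1

== LOOKUPS ==
["H5","H5","H2","H2","H2","no-route","H5","H2","H2","H1","H1"]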